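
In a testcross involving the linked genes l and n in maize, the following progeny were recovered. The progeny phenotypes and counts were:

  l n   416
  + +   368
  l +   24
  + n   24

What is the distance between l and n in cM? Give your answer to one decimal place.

The two most frequent classes, + + (368) and l n (416), are the parental types, so the F1 was + + / l n.
The recombinant classes are + n and l +: 24 + 24 = 48.
Recombination frequency = 48/832 = 0.0577 ≈ 5.8%, i.e. 5.8 cM.

5.8 cM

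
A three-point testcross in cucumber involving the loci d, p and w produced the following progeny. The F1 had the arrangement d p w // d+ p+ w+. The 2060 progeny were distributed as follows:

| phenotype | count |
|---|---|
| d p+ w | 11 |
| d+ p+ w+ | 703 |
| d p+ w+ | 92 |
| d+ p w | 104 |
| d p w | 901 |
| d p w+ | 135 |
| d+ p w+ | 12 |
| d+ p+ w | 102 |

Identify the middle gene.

The two rarest classes, d p+ w and d+ p w+, are the double crossovers. Comparing them with the parentals, only the p allele has switched, so p is the middle locus and the order is w – p – d.

p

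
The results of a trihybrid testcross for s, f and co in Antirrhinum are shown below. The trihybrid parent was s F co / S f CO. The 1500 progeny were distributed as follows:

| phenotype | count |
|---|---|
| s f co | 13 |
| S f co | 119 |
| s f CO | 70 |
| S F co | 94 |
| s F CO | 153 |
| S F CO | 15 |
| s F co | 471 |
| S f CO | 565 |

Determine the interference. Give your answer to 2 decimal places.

0.27

The two rarest classes, s f co and S F CO, are the double crossovers. Comparing them with the parentals, only the f allele has switched, so f is the middle locus and the order is co – f – s.
co–f: (272 + 28)/1500 = 0.2000; f–s: (164 + 28)/1500 = 0.1280.
Expected DCO frequency = 0.2000 × 0.1280 ≈ 0.02560; observed = 28/1500 ≈ 0.01867.
Coefficient of coincidence = 0.01867/0.02560 ≈ 0.73; interference = 1 − 0.73 = 0.27.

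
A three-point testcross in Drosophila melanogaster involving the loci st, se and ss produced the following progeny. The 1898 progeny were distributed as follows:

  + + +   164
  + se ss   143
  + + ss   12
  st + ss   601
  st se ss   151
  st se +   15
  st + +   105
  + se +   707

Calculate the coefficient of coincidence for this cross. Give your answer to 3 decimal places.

0.545

The two most frequent reciprocal classes, + se + and st + ss, are the parental types, so the F1 was + se + / st + ss.
The two rarest classes, st se + and + + ss, are the double crossovers. Comparing them with the parentals, only the st allele has switched, so st is the middle locus and the order is ss – st – se.
ss–st: (248 + 27)/1898 = 0.1449; st–se: (315 + 27)/1898 = 0.1802.
Expected DCO frequency = 0.1449 × 0.1802 ≈ 0.02611; observed = 27/1898 ≈ 0.01423.
Coefficient of coincidence = 0.01423/0.02611 ≈ 0.545.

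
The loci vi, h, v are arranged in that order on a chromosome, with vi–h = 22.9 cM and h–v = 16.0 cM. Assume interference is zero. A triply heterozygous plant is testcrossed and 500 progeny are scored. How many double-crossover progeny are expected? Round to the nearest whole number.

Map distances give recombination frequencies of 0.229 and 0.160 for the two intervals.
With no interference, expected double-crossover frequency = 0.229 × 0.160 = 0.03664.
Expected number = 0.03664 × 500 = 18.32 ≈ 18.

18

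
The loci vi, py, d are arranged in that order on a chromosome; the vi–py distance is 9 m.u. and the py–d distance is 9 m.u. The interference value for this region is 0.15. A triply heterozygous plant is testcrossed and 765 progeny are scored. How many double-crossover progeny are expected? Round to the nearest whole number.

5

Map distances give recombination frequencies of 0.090 and 0.090 for the two intervals.
With interference 0.15 (so coincidence = 0.85), expected double-crossover frequency = 0.090 × 0.090 × 0.85 = 0.00688.
Expected number = 0.00688 × 765 = 5.27 ≈ 5.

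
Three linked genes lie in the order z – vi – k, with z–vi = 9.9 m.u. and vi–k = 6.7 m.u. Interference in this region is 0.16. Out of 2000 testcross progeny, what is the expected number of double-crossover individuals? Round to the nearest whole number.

Map distances give recombination frequencies of 0.099 and 0.067 for the two intervals.
With interference 0.16 (so coincidence = 0.84), expected double-crossover frequency = 0.099 × 0.067 × 0.84 = 0.00557.
Expected number = 0.00557 × 2000 = 11.14 ≈ 11.

11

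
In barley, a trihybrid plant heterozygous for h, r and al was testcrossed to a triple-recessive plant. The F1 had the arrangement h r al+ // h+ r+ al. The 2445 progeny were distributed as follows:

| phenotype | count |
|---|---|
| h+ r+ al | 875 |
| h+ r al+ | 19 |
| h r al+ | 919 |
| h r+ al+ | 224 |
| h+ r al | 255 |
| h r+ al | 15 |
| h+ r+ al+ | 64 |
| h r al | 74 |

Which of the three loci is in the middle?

h

The two rarest classes, h+ r al+ and h r+ al, are the double crossovers. Comparing them with the parentals, only the h allele has switched, so h is the middle locus and the order is r – h – al.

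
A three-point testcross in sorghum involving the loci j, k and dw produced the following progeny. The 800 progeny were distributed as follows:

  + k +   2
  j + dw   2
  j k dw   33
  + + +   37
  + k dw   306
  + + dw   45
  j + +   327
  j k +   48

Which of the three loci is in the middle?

dw

The two most frequent reciprocal classes, j + + and + k dw, are the parental types, so the F1 was j + + / + k dw.
The two rarest classes, j + dw and + k +, are the double crossovers. Comparing them with the parentals, only the dw allele has switched, so dw is the middle locus and the order is k – dw – j.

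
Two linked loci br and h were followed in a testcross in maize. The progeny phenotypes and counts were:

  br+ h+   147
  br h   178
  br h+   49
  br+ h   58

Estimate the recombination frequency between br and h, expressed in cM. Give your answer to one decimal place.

The two most frequent classes, br+ h+ (147) and br h (178), are the parental types, so the F1 was br+ h+ / br h.
The recombinant classes are br+ h and br h+: 58 + 49 = 107.
Recombination frequency = 107/432 = 0.2477 ≈ 24.8%, i.e. 24.8 cM.

24.8 cM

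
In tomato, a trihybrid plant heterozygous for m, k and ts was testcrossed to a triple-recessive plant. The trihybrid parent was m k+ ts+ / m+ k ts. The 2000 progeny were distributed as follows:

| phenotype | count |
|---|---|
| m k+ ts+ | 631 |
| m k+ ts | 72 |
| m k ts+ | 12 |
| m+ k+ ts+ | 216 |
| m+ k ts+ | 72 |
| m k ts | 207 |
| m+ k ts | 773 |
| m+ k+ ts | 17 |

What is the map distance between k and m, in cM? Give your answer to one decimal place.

The two rarest classes, m k ts+ and m+ k+ ts, are the double crossovers. Comparing them with the parentals, only the k allele has switched, so k is the middle locus and the order is ts – k – m.
Crossovers in the k–m interval produce the single-crossover classes m+ k+ ts+ and m k ts (216 + 207 = 423) plus the double crossovers (29).
RF(k–m) = (423 + 29) / 2000 = 452/2000 = 0.2260 → 22.6 cM.

22.6 cM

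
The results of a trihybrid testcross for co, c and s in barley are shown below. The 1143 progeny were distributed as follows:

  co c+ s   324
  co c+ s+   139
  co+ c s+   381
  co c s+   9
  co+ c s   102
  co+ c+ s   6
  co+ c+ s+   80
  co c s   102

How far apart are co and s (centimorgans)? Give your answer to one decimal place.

22.4 centimorgans

The two most frequent reciprocal classes, co+ c s+ and co c+ s, are the parental types, so the F1 was co+ c s+ / co c+ s.
The two rarest classes, co c s+ and co+ c+ s, are the double crossovers. Comparing them with the parentals, only the co allele has switched, so co is the middle locus and the order is c – co – s.
Crossovers in the co–s interval produce the single-crossover classes co+ c s and co c+ s+ (102 + 139 = 241) plus the double crossovers (15).
RF(co–s) = (241 + 15) / 1143 = 256/1143 = 0.2240 → 22.4 centimorgans.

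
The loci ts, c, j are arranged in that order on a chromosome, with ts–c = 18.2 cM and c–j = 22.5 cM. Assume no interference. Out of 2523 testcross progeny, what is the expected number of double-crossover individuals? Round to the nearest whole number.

Map distances give recombination frequencies of 0.182 and 0.225 for the two intervals.
With no interference, expected double-crossover frequency = 0.182 × 0.225 = 0.04095.
Expected number = 0.04095 × 2523 = 103.32 ≈ 103.

103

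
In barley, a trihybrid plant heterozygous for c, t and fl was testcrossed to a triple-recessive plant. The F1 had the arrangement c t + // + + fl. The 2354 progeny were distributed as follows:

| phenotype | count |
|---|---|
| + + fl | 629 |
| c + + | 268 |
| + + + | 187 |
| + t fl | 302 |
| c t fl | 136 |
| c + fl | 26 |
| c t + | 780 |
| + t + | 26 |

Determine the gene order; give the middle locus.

The two rarest classes, + t + and c + fl, are the double crossovers. Comparing them with the parentals, only the c allele has switched, so c is the middle locus and the order is fl – c – t.

c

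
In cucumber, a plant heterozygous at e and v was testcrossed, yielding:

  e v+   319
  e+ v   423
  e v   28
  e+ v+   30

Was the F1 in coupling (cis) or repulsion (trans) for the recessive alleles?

The two most frequent classes are e+ v (423) and e v+ (319); these are the parental (non-recombinant) types.
So the F1 carried e+ v on one chromosome and e v+ on the other — the recessive alleles are on opposite chromosomes (trans / repulsion).

trans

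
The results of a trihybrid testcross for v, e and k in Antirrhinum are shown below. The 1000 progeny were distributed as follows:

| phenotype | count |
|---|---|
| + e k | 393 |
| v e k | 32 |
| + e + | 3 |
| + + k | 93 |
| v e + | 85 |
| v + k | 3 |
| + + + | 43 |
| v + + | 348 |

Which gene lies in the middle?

k

The two most frequent reciprocal classes, v + + and + e k, are the parental types, so the F1 was v + + / + e k.
The two rarest classes, v + k and + e +, are the double crossovers. Comparing them with the parentals, only the k allele has switched, so k is the middle locus and the order is v – k – e.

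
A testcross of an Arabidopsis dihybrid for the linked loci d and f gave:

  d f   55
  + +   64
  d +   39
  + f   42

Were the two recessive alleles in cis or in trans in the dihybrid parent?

The two most frequent classes are + + (64) and d f (55); these are the parental (non-recombinant) types.
So the F1 carried + + on one chromosome and d f on the other — the recessive alleles are on the same chromosome (cis / coupling).

cis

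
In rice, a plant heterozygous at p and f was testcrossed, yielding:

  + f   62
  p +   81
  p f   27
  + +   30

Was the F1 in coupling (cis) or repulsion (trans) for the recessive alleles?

The two most frequent classes are + f (62) and p + (81); these are the parental (non-recombinant) types.
So the F1 carried + f on one chromosome and p + on the other — the recessive alleles are on opposite chromosomes (trans / repulsion).

trans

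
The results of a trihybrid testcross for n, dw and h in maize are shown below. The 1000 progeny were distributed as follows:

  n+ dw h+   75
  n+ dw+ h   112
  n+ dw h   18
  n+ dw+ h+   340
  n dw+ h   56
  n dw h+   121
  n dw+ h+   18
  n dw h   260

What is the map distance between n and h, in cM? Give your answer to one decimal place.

The two most frequent reciprocal classes, n dw h and n+ dw+ h+, are the parental types, so the F1 was n dw h / n+ dw+ h+.
The two rarest classes, n+ dw h and n dw+ h+, are the double crossovers. Comparing them with the parentals, only the n allele has switched, so n is the middle locus and the order is h – n – dw.
Crossovers in the h–n interval produce the single-crossover classes n dw h+ and n+ dw+ h (121 + 112 = 233) plus the double crossovers (36).
RF(h–n) = (233 + 36) / 1000 = 269/1000 = 0.2690 → 26.9 cM.

26.9 cM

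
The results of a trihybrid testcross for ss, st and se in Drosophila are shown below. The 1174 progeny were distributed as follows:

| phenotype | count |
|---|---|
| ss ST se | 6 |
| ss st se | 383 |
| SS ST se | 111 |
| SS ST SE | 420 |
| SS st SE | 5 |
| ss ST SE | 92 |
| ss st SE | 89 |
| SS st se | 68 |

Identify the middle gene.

st

The two most frequent reciprocal classes, ss st se and SS ST SE, are the parental types, so the F1 was ss st se / SS ST SE.
The two rarest classes, ss ST se and SS st SE, are the double crossovers. Comparing them with the parentals, only the st allele has switched, so st is the middle locus and the order is ss – st – se.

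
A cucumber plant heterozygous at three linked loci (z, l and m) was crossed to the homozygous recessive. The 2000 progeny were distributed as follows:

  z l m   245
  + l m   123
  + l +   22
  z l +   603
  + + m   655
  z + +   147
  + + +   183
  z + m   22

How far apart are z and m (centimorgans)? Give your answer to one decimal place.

The two most frequent reciprocal classes, z l + and + + m, are the parental types, so the F1 was z l + / + + m.
The two rarest classes, + l + and z + m, are the double crossovers. Comparing them with the parentals, only the z allele has switched, so z is the middle locus and the order is l – z – m.
Crossovers in the z–m interval produce the single-crossover classes z l m and + + + (245 + 183 = 428) plus the double crossovers (44).
RF(z–m) = (428 + 44) / 2000 = 472/2000 = 0.2360 → 23.6 centimorgans.

23.6 centimorgans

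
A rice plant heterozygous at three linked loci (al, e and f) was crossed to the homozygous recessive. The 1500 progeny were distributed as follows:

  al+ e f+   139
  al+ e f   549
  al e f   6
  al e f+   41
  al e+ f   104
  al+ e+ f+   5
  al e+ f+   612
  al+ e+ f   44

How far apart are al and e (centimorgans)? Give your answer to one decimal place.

6.4 centimorgans

The two most frequent reciprocal classes, al+ e f and al e+ f+, are the parental types, so the F1 was al+ e f / al e+ f+.
The two rarest classes, al e f and al+ e+ f+, are the double crossovers. Comparing them with the parentals, only the al allele has switched, so al is the middle locus and the order is e – al – f.
Crossovers in the e–al interval produce the single-crossover classes al+ e+ f and al e f+ (44 + 41 = 85) plus the double crossovers (11).
RF(e–al) = (85 + 11) / 1500 = 96/1500 = 0.0640 → 6.4 centimorgans.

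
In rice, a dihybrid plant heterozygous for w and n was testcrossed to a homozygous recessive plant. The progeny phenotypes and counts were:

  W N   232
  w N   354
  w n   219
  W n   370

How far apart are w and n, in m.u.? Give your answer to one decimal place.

The two most frequent classes, W n (370) and w N (354), are the parental types, so the F1 was W n / w N.
The recombinant classes are W N and w n: 232 + 219 = 451.
Recombination frequency = 451/1175 = 0.3838 ≈ 38.4%, i.e. 38.4 m.u.

38.4 m.u.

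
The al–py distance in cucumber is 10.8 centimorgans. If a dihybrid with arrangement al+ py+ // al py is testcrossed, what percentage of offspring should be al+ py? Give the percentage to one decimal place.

5.4%

A map distance of 10.8 centimorgans corresponds to a recombination frequency of 0.108.
The F1 is al+ py+ / al py, so al+ py is a recombinant gamete class with expected frequency r/2 = 0.108/2 = 0.0540.
That is 0.0540 = 5.4% of the progeny.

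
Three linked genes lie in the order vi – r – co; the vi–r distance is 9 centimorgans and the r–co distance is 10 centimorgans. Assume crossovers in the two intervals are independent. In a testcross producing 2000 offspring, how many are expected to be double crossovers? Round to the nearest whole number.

18

Map distances give recombination frequencies of 0.090 and 0.100 for the two intervals.
With no interference, expected double-crossover frequency = 0.090 × 0.100 = 0.00900.
Expected number = 0.00900 × 2000 = 18.00 ≈ 18.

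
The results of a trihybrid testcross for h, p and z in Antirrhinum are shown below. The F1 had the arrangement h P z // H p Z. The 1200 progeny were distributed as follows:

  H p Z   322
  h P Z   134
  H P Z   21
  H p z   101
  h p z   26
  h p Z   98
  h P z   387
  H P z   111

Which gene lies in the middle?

The two rarest classes, h p z and H P Z, are the double crossovers. Comparing them with the parentals, only the p allele has switched, so p is the middle locus and the order is z – p – h.

p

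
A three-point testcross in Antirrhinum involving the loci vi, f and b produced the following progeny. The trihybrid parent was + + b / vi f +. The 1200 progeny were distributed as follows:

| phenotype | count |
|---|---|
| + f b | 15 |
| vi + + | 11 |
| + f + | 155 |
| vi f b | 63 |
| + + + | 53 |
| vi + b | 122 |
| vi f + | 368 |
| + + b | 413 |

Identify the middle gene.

The two rarest classes, + f b and vi + +, are the double crossovers. Comparing them with the parentals, only the f allele has switched, so f is the middle locus and the order is b – f – vi.

f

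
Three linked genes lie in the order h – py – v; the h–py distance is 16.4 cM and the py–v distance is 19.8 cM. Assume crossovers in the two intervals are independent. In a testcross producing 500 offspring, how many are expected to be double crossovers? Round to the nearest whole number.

16

Map distances give recombination frequencies of 0.164 and 0.198 for the two intervals.
With no interference, expected double-crossover frequency = 0.164 × 0.198 = 0.03247.
Expected number = 0.03247 × 500 = 16.24 ≈ 16.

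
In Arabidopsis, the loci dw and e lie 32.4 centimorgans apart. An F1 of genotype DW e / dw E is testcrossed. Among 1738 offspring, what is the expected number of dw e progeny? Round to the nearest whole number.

282

A map distance of 32.4 centimorgans corresponds to a recombination frequency of 0.324.
The F1 is DW e / dw E, so dw e is a recombinant gamete class with expected frequency r/2 = 0.324/2 = 0.1620.
Expected number = 0.1620 × 1738 = 281.56 ≈ 282.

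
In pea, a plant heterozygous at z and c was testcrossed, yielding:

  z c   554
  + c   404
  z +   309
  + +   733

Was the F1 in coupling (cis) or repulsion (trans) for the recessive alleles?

cis

The two most frequent classes are + + (733) and z c (554); these are the parental (non-recombinant) types.
So the F1 carried + + on one chromosome and z c on the other — the recessive alleles are on the same chromosome (cis / coupling).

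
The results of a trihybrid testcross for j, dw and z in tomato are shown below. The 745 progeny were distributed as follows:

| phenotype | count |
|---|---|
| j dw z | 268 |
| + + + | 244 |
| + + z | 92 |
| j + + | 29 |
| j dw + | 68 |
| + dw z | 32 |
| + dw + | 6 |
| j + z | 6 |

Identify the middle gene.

The two most frequent reciprocal classes, + + + and j dw z, are the parental types, so the F1 was + + + / j dw z.
The two rarest classes, + dw + and j + z, are the double crossovers. Comparing them with the parentals, only the dw allele has switched, so dw is the middle locus and the order is j – dw – z.

dw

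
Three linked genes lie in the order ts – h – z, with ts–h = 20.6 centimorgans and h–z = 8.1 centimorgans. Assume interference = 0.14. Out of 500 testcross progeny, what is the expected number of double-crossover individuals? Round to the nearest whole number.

Map distances give recombination frequencies of 0.206 and 0.081 for the two intervals.
With interference 0.14 (so coincidence = 0.86), expected double-crossover frequency = 0.206 × 0.081 × 0.86 = 0.01435.
Expected number = 0.01435 × 500 = 7.17 ≈ 7.

7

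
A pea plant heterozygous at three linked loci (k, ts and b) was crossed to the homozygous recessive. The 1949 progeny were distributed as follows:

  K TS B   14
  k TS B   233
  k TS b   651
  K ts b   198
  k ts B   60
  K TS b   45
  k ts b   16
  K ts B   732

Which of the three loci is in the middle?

ts

The two most frequent reciprocal classes, K ts B and k TS b, are the parental types, so the F1 was K ts B / k TS b.
The two rarest classes, K TS B and k ts b, are the double crossovers. Comparing them with the parentals, only the ts allele has switched, so ts is the middle locus and the order is k – ts – b.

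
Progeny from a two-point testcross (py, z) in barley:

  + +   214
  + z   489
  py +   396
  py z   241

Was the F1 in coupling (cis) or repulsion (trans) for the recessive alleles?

trans

The two most frequent classes are + z (489) and py + (396); these are the parental (non-recombinant) types.
So the F1 carried + z on one chromosome and py + on the other — the recessive alleles are on opposite chromosomes (trans / repulsion).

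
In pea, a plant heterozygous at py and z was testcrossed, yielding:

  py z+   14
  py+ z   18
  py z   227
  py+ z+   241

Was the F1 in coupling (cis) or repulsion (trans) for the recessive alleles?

The two most frequent classes are py+ z+ (241) and py z (227); these are the parental (non-recombinant) types.
So the F1 carried py+ z+ on one chromosome and py z on the other — the recessive alleles are on the same chromosome (cis / coupling).

cis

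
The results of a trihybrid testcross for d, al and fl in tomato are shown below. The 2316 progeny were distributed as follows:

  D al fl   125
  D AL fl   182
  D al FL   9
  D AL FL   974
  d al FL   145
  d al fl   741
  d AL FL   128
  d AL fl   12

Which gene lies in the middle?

al

The two most frequent reciprocal classes, D AL FL and d al fl, are the parental types, so the F1 was D AL FL / d al fl.
The two rarest classes, D al FL and d AL fl, are the double crossovers. Comparing them with the parentals, only the al allele has switched, so al is the middle locus and the order is d – al – fl.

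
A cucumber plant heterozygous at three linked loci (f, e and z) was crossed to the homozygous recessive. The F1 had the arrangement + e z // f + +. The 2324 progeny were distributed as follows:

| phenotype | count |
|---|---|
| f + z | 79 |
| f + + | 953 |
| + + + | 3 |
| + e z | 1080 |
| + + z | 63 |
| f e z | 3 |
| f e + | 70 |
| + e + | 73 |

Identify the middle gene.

f

The two rarest classes, f e z and + + +, are the double crossovers. Comparing them with the parentals, only the f allele has switched, so f is the middle locus and the order is z – f – e.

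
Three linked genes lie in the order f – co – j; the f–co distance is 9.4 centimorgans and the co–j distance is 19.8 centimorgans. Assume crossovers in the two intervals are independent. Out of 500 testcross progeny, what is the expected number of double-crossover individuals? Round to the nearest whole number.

Map distances give recombination frequencies of 0.094 and 0.198 for the two intervals.
With no interference, expected double-crossover frequency = 0.094 × 0.198 = 0.01861.
Expected number = 0.01861 × 500 = 9.31 ≈ 9.

9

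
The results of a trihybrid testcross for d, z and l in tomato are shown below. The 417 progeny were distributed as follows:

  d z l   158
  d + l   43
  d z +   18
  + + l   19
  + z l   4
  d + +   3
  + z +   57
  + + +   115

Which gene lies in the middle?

The two most frequent reciprocal classes, + + + and d z l, are the parental types, so the F1 was + + + / d z l.
The two rarest classes, d + + and + z l, are the double crossovers. Comparing them with the parentals, only the d allele has switched, so d is the middle locus and the order is z – d – l.

d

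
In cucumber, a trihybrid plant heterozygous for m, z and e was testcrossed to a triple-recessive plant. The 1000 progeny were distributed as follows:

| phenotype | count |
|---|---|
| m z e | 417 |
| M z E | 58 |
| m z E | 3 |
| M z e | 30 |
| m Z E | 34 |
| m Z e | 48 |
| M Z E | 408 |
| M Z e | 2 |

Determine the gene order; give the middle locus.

The two most frequent reciprocal classes, M Z E and m z e, are the parental types, so the F1 was M Z E / m z e.
The two rarest classes, M Z e and m z E, are the double crossovers. Comparing them with the parentals, only the e allele has switched, so e is the middle locus and the order is m – e – z.

e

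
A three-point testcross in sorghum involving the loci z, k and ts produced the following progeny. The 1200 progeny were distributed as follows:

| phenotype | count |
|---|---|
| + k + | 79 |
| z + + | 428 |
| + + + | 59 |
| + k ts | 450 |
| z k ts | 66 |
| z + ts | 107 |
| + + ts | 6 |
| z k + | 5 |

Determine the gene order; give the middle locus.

The two most frequent reciprocal classes, + k ts and z + +, are the parental types, so the F1 was + k ts / z + +.
The two rarest classes, + + ts and z k +, are the double crossovers. Comparing them with the parentals, only the k allele has switched, so k is the middle locus and the order is z – k – ts.

k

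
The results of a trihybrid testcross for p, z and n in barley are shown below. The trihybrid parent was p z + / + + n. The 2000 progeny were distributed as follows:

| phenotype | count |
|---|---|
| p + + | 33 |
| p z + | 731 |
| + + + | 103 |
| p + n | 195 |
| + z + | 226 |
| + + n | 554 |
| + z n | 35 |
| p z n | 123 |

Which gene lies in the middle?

z

The two rarest classes, p + + and + z n, are the double crossovers. Comparing them with the parentals, only the z allele has switched, so z is the middle locus and the order is p – z – n.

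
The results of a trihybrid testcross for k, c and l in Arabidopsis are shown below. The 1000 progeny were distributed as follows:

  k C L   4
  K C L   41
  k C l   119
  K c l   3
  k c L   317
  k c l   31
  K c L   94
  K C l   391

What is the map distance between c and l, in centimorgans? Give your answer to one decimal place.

7.9 centimorgans

The two most frequent reciprocal classes, K C l and k c L, are the parental types, so the F1 was K C l / k c L.
The two rarest classes, K c l and k C L, are the double crossovers. Comparing them with the parentals, only the c allele has switched, so c is the middle locus and the order is k – c – l.
Crossovers in the c–l interval produce the single-crossover classes K C L and k c l (41 + 31 = 72) plus the double crossovers (7).
RF(c–l) = (72 + 7) / 1000 = 79/1000 = 0.0790 → 7.9 centimorgans.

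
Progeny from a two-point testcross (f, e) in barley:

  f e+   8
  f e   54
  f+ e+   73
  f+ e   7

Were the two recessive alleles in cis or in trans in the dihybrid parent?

The two most frequent classes are f+ e+ (73) and f e (54); these are the parental (non-recombinant) types.
So the F1 carried f+ e+ on one chromosome and f e on the other — the recessive alleles are on the same chromosome (cis / coupling).

cis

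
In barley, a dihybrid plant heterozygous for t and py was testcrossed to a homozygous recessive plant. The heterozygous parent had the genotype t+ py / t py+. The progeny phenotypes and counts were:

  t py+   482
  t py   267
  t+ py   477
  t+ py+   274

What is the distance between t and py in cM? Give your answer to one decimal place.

The recombinant classes are t+ py+ and t py: 274 + 267 = 541.
Recombination frequency = 541/1500 = 0.3607 ≈ 36.1%, i.e. 36.1 cM.

36.1 cM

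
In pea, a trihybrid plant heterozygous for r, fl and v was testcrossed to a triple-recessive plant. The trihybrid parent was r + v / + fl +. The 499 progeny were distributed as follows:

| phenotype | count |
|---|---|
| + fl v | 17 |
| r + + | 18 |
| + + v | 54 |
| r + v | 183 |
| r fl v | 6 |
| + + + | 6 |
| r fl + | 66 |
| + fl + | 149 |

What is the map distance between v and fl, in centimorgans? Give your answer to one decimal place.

9.4 centimorgans

The two rarest classes, r fl v and + + +, are the double crossovers. Comparing them with the parentals, only the fl allele has switched, so fl is the middle locus and the order is v – fl – r.
Crossovers in the v–fl interval produce the single-crossover classes r + + and + fl v (18 + 17 = 35) plus the double crossovers (12).
RF(v–fl) = (35 + 12) / 499 = 47/499 = 0.0942 → 9.4 centimorgans.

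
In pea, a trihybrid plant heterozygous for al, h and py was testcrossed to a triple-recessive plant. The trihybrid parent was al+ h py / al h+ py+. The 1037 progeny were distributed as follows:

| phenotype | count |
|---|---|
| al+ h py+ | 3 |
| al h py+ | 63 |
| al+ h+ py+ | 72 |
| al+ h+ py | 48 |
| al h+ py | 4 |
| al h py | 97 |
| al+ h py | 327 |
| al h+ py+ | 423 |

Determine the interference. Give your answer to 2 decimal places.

0.65

The two rarest classes, al+ h py+ and al h+ py, are the double crossovers. Comparing them with the parentals, only the py allele has switched, so py is the middle locus and the order is h – py – al.
h–py: (111 + 7)/1037 = 0.1138; py–al: (169 + 7)/1037 = 0.1697.
Expected DCO frequency = 0.1138 × 0.1697 ≈ 0.01931; observed = 7/1037 ≈ 0.00675.
Coefficient of coincidence = 0.00675/0.01931 ≈ 0.35; interference = 1 − 0.35 = 0.65.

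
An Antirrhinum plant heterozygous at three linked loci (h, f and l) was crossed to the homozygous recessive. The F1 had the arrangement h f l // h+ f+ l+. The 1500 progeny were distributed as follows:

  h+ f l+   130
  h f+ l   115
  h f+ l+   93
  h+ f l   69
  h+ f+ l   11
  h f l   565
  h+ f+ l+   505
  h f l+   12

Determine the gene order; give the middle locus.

l

The two rarest classes, h f l+ and h+ f+ l, are the double crossovers. Comparing them with the parentals, only the l allele has switched, so l is the middle locus and the order is f – l – h.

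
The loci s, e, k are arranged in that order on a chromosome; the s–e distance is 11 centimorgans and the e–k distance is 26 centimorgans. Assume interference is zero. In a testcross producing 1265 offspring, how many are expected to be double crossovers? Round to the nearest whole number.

Map distances give recombination frequencies of 0.110 and 0.260 for the two intervals.
With no interference, expected double-crossover frequency = 0.110 × 0.260 = 0.02860.
Expected number = 0.02860 × 1265 = 36.18 ≈ 36.

36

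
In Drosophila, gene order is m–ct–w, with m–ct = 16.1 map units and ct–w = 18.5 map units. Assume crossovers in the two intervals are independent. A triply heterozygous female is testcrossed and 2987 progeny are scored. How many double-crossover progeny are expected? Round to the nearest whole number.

89

Map distances give recombination frequencies of 0.161 and 0.185 for the two intervals.
With no interference, expected double-crossover frequency = 0.161 × 0.185 = 0.02978.
Expected number = 0.02978 × 2987 = 88.97 ≈ 89.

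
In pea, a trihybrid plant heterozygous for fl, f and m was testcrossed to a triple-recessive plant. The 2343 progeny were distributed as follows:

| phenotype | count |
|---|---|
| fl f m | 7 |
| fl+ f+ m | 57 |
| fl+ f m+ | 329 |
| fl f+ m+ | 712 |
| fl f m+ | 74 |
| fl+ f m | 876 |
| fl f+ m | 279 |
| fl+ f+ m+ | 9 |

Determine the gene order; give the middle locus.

fl

The two most frequent reciprocal classes, fl f+ m+ and fl+ f m, are the parental types, so the F1 was fl f+ m+ / fl+ f m.
The two rarest classes, fl+ f+ m+ and fl f m, are the double crossovers. Comparing them with the parentals, only the fl allele has switched, so fl is the middle locus and the order is m – fl – f.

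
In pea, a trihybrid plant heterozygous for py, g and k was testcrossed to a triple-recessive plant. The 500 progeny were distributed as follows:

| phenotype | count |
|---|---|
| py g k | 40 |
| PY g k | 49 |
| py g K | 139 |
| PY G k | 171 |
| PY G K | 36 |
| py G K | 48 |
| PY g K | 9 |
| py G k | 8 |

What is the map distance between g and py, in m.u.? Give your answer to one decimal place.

The two most frequent reciprocal classes, PY G k and py g K, are the parental types, so the F1 was PY G k / py g K.
The two rarest classes, py G k and PY g K, are the double crossovers. Comparing them with the parentals, only the py allele has switched, so py is the middle locus and the order is k – py – g.
Crossovers in the py–g interval produce the single-crossover classes PY g k and py G K (49 + 48 = 97) plus the double crossovers (17).
RF(py–g) = (97 + 17) / 500 = 114/500 = 0.2280 → 22.8 m.u.

22.8 m.u.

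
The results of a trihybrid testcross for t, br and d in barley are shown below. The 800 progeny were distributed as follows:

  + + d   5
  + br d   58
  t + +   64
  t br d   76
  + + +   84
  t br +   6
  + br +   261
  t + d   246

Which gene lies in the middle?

The two most frequent reciprocal classes, + br + and t + d, are the parental types, so the F1 was + br + / t + d.
The two rarest classes, t br + and + + d, are the double crossovers. Comparing them with the parentals, only the t allele has switched, so t is the middle locus and the order is d – t – br.

t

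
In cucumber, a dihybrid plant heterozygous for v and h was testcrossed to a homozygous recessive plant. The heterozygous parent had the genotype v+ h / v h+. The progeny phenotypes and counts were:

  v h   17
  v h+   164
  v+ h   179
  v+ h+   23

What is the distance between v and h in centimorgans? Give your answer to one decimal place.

10.4 centimorgans

The recombinant classes are v+ h+ and v h: 23 + 17 = 40.
Recombination frequency = 40/383 = 0.1044 ≈ 10.4%, i.e. 10.4 centimorgans.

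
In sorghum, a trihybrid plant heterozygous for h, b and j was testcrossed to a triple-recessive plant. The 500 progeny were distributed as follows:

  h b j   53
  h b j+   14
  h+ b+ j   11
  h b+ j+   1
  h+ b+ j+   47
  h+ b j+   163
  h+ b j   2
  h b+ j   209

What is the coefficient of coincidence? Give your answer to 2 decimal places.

The two most frequent reciprocal classes, h+ b j+ and h b+ j, are the parental types, so the F1 was h+ b j+ / h b+ j.
The two rarest classes, h+ b j and h b+ j+, are the double crossovers. Comparing them with the parentals, only the j allele has switched, so j is the middle locus and the order is b – j – h.
b–j: (100 + 3)/500 = 0.2060; j–h: (25 + 3)/500 = 0.0560.
Expected DCO frequency = 0.2060 × 0.0560 ≈ 0.01154; observed = 3/500 ≈ 0.00600.
Coefficient of coincidence = 0.00600/0.01154 ≈ 0.52.

0.52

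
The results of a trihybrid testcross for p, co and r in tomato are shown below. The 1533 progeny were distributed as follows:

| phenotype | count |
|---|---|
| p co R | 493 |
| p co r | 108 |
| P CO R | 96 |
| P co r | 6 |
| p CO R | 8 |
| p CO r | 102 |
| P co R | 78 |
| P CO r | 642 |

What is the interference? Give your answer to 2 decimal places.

0.49

The two most frequent reciprocal classes, p co R and P CO r, are the parental types, so the F1 was p co R / P CO r.
The two rarest classes, p CO R and P co r, are the double crossovers. Comparing them with the parentals, only the co allele has switched, so co is the middle locus and the order is r – co – p.
r–co: (204 + 14)/1533 = 0.1422; co–p: (180 + 14)/1533 = 0.1265.
Expected DCO frequency = 0.1422 × 0.1265 ≈ 0.01799; observed = 14/1533 ≈ 0.00913.
Coefficient of coincidence = 0.00913/0.01799 ≈ 0.51; interference = 1 − 0.51 = 0.49.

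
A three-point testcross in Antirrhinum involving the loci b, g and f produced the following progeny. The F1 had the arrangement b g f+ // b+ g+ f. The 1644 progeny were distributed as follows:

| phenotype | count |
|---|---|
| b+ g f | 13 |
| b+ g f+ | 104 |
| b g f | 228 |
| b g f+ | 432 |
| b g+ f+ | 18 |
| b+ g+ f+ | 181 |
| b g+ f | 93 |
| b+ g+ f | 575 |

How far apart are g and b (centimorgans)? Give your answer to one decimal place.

The two rarest classes, b g+ f+ and b+ g f, are the double crossovers. Comparing them with the parentals, only the g allele has switched, so g is the middle locus and the order is f – g – b.
Crossovers in the g–b interval produce the single-crossover classes b+ g f+ and b g+ f (104 + 93 = 197) plus the double crossovers (31).
RF(g–b) = (197 + 31) / 1644 = 228/1644 = 0.1387 → 13.9 centimorgans.

13.9 centimorgans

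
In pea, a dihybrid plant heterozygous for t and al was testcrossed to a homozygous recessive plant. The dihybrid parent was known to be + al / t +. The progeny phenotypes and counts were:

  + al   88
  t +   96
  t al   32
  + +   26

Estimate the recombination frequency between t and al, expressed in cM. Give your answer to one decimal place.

24.0 cM

The recombinant classes are + + and t al: 26 + 32 = 58.
Recombination frequency = 58/242 = 0.2397 ≈ 24.0%, i.e. 24.0 cM.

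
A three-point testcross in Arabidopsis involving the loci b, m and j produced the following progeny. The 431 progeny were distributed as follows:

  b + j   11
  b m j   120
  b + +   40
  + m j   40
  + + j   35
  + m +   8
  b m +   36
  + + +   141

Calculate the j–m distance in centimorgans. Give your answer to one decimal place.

20.9 centimorgans

The two most frequent reciprocal classes, b m j and + + +, are the parental types, so the F1 was b m j / + + +.
The two rarest classes, b + j and + m +, are the double crossovers. Comparing them with the parentals, only the m allele has switched, so m is the middle locus and the order is b – m – j.
Crossovers in the m–j interval produce the single-crossover classes b m + and + + j (36 + 35 = 71) plus the double crossovers (19).
RF(m–j) = (71 + 19) / 431 = 90/431 = 0.2088 → 20.9 centimorgans.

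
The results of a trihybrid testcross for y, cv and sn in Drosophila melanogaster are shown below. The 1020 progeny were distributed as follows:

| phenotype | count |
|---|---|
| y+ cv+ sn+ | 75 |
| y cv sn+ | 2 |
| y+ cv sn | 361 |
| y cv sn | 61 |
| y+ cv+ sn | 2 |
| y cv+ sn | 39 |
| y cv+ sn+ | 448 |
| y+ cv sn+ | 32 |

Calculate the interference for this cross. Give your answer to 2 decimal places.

The two most frequent reciprocal classes, y cv+ sn+ and y+ cv sn, are the parental types, so the F1 was y cv+ sn+ / y+ cv sn.
The two rarest classes, y cv sn+ and y+ cv+ sn, are the double crossovers. Comparing them with the parentals, only the cv allele has switched, so cv is the middle locus and the order is sn – cv – y.
sn–cv: (71 + 4)/1020 = 0.0735; cv–y: (136 + 4)/1020 = 0.1373.
Expected DCO frequency = 0.0735 × 0.1373 ≈ 0.01009; observed = 4/1020 ≈ 0.00392.
Coefficient of coincidence = 0.00392/0.01009 ≈ 0.39; interference = 1 − 0.39 = 0.61.

0.61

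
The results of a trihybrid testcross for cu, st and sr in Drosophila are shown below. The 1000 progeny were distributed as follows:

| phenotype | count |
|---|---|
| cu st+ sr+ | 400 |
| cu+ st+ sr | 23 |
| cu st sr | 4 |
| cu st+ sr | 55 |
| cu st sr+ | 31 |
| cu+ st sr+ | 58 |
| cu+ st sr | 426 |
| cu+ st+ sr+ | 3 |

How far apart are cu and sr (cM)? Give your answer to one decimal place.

12.0 cM

The two most frequent reciprocal classes, cu st+ sr+ and cu+ st sr, are the parental types, so the F1 was cu st+ sr+ / cu+ st sr.
The two rarest classes, cu+ st+ sr+ and cu st sr, are the double crossovers. Comparing them with the parentals, only the cu allele has switched, so cu is the middle locus and the order is sr – cu – st.
Crossovers in the sr–cu interval produce the single-crossover classes cu st+ sr and cu+ st sr+ (55 + 58 = 113) plus the double crossovers (7).
RF(sr–cu) = (113 + 7) / 1000 = 120/1000 = 0.1200 → 12.0 cM.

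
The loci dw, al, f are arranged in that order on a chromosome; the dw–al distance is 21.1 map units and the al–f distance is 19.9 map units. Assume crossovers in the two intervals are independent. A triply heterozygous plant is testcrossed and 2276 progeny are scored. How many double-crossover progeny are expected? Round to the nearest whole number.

Map distances give recombination frequencies of 0.211 and 0.199 for the two intervals.
With no interference, expected double-crossover frequency = 0.211 × 0.199 = 0.04199.
Expected number = 0.04199 × 2276 = 95.57 ≈ 96.

96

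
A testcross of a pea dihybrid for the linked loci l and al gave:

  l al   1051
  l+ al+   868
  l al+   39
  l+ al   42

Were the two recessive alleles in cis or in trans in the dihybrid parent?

The two most frequent classes are l+ al+ (868) and l al (1051); these are the parental (non-recombinant) types.
So the F1 carried l+ al+ on one chromosome and l al on the other — the recessive alleles are on the same chromosome (cis / coupling).

cis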